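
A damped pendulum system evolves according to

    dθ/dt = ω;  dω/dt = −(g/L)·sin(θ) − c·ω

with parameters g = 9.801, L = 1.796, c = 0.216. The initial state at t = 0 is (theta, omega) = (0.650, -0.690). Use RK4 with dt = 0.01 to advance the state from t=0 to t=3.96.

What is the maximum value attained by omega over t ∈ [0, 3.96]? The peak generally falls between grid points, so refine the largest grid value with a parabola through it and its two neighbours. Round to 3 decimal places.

t=0.000: state=(0.650, -0.690)
step 1 (dt=0.01): k1=(-0.690, -3.154), k2=(-0.706, -3.135), k3=(-0.706, -3.135), k4=(-0.721, -3.116); state += dt/6·(k1+2k2+2k3+k4)
t=0.010: state=(0.643, -0.721)
t=0.020: state=(0.636, -0.752)
t=0.030: state=(0.628, -0.783)
continuing one RK4 step at a time; state shown every 20 steps (Δt=0.2):
t=0.200: state=(0.455, -1.228)
t=0.400: state=(0.176, -1.510)
t=0.600: state=(-0.128, -1.470)
t=0.800: state=(-0.392, -1.128)
t=1.000: state=(-0.565, -0.580)
t=1.200: state=(-0.618, 0.050)
t=1.400: state=(-0.547, 0.644)
t=1.600: state=(-0.370, 1.096)
t=1.800: state=(-0.125, 1.313)
t=2.000: state=(0.136, 1.249)
t=2.200: state=(0.358, 0.929)
t=2.400: state=(0.497, 0.439)
t=2.600: state=(0.530, -0.112)
t=2.800: state=(0.455, -0.620)
t=3.000: state=(0.291, -0.988)
t=3.200: state=(0.074, -1.141)
t=3.400: state=(-0.149, -1.051)
t=3.600: state=(-0.332, -0.746)
t=3.800: state=(-0.439, -0.306)
t=3.960: state=(-0.457, 0.080)
largest grid value and its neighbours: omega(1.840)=1.32318, omega(1.850)=1.32389, omega(1.860)=1.32387
parabola through these three points peaks at t≈1.855 with omega≈1.32397

max omega = 1.324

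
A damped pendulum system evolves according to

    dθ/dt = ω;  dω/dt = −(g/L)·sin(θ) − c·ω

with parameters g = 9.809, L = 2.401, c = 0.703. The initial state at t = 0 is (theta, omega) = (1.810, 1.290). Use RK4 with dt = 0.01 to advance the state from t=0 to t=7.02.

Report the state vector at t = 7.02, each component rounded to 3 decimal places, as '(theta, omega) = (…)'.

(theta, omega) = (0.171, 0.028)

t=0.000: state=(1.810, 1.290)
step 1 (dt=0.01): k1=(1.290, -4.876), k2=(1.266, -4.852), k3=(1.266, -4.853), k4=(1.241, -4.829); state += dt/6·(k1+2k2+2k3+k4)
t=0.010: state=(1.823, 1.241)
t=0.020: state=(1.835, 1.193)
t=0.030: state=(1.847, 1.146)
continuing one RK4 step at a time; state shown every 25 steps (Δt=0.25):
t=0.250: state=(1.992, 0.205)
t=0.500: state=(1.929, -0.688)
t=0.750: state=(1.655, -1.485)
t=1.000: state=(1.195, -2.165)
t=1.250: state=(0.598, -2.537)
t=1.500: state=(-0.028, -2.376)
t=1.750: state=(-0.547, -1.711)
t=2.000: state=(-0.864, -0.814)
t=2.250: state=(-0.956, 0.068)
t=2.500: state=(-0.843, 0.797)
t=2.750: state=(-0.577, 1.282)
t=3.000: state=(-0.230, 1.440)
t=3.250: state=(0.114, 1.253)
t=3.500: state=(0.376, 0.813)
t=3.750: state=(0.512, 0.269)
t=4.000: state=(0.513, -0.242)
t=4.250: state=(0.402, -0.622)
t=4.500: state=(0.219, -0.808)
t=4.750: state=(0.015, -0.784)
t=5.000: state=(-0.159, -0.584)
t=5.250: state=(-0.268, -0.284)
t=5.500: state=(-0.300, 0.030)
t=5.750: state=(-0.258, 0.287)
t=6.000: state=(-0.165, 0.439)
t=6.250: state=(-0.049, 0.467)
t=6.500: state=(0.059, 0.384)
t=6.750: state=(0.137, 0.226)
t=7.000: state=(0.170, 0.042)
t=7.020: state=(0.171, 0.028)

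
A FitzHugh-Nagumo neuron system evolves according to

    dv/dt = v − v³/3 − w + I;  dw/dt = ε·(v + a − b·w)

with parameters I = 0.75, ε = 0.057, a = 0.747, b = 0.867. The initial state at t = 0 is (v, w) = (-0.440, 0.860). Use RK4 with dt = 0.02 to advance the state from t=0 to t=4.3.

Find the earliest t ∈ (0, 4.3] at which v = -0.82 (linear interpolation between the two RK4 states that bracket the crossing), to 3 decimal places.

t=0.000: state=(-0.440, 0.860)
step 1 (dt=0.02): k1=(-0.522, -0.025), k2=(-0.526, -0.025), k3=(-0.526, -0.025), k4=(-0.530, -0.026); state += dt/6·(k1+2k2+2k3+k4)
t=0.020: state=(-0.451, 0.859)
t=0.040: state=(-0.461, 0.859)
t=0.060: state=(-0.472, 0.858)
continuing one RK4 step at a time; state shown every 10 steps (Δt=0.2):
t=0.200: state=(-0.552, 0.854)
t=0.400: state=(-0.680, 0.847)
t=0.600: state=(-0.820, 0.839)
next step: t=0.620: state=(-0.835, 0.838) — v has crossed -0.82
linear interpolation between t=0.600 (-0.81998) and t=0.620 (-0.83453) → t≈0.600

t = 0.600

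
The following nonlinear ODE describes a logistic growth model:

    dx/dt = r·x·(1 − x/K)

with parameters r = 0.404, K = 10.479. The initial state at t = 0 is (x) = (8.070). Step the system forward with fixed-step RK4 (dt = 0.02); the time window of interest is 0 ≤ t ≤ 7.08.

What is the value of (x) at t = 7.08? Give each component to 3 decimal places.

t=0.000: state=(8.070)
step 1 (dt=0.02): k1=(0.750), k2=(0.748), k3=(0.748), k4=(0.746); state += dt/6·(k1+2k2+2k3+k4)
t=0.020: state=(8.085)
t=0.040: state=(8.100)
t=0.060: state=(8.115)
continuing one RK4 step at a time; state shown every 25 steps (Δt=0.5):
t=0.500: state=(8.424)
t=1.000: state=(8.738)
t=1.500: state=(9.012)
t=2.000: state=(9.248)
t=2.500: state=(9.451)
t=3.000: state=(9.624)
t=3.500: state=(9.770)
t=4.000: state=(9.892)
t=4.500: state=(9.995)
t=5.000: state=(10.080)
t=5.500: state=(10.151)
t=6.000: state=(10.209)
t=6.500: state=(10.257)
t=7.000: state=(10.297)
t=7.080: state=(10.303)

(x) = (10.303)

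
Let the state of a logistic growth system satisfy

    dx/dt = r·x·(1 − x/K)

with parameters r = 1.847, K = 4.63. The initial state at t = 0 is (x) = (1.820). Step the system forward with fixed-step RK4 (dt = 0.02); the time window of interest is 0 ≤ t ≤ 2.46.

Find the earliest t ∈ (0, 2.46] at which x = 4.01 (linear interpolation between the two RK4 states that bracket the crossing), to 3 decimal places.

t = 1.246

t=0.000: state=(1.820)
step 1 (dt=0.02): k1=(2.040), k2=(2.048), k3=(2.048), k4=(2.056); state += dt/6·(k1+2k2+2k3+k4)
t=0.020: state=(1.861)
t=0.040: state=(1.902)
t=0.060: state=(1.944)
continuing one RK4 step at a time; state shown every 5 steps (Δt=0.1):
t=0.100: state=(2.028)
t=0.200: state=(2.240)
t=0.300: state=(2.453)
t=0.400: state=(2.665)
t=0.500: state=(2.870)
t=0.600: state=(3.067)
t=0.700: state=(3.252)
t=0.800: state=(3.424)
t=0.900: state=(3.581)
t=1.000: state=(3.723)
t=1.100: state=(3.851)
t=1.200: state=(3.963)
t=1.240: state=(4.004)
next step: t=1.260: state=(4.024) — x has crossed 4.01
linear interpolation between t=1.240 (4.00413) and t=1.260 (4.02385) → t≈1.246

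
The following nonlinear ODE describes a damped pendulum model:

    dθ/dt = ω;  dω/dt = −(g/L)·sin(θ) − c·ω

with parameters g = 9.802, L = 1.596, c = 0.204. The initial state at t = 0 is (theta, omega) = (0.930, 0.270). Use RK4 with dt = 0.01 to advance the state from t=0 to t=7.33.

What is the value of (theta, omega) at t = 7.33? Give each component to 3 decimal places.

t=0.000: state=(0.930, 0.270)
step 1 (dt=0.01): k1=(0.270, -4.978), k2=(0.245, -4.978), k3=(0.245, -4.978), k4=(0.220, -4.977); state += dt/6·(k1+2k2+2k3+k4)
t=0.010: state=(0.932, 0.220)
t=0.020: state=(0.934, 0.170)
t=0.030: state=(0.936, 0.121)
continuing one RK4 step at a time; state shown every 25 steps (Δt=0.25):
t=0.250: state=(0.845, -0.927)
t=0.500: state=(0.491, -1.823)
t=0.750: state=(-0.013, -2.088)
t=1.000: state=(-0.488, -1.598)
t=1.250: state=(-0.771, -0.614)
t=1.500: state=(-0.786, 0.492)
t=1.750: state=(-0.541, 1.408)
t=2.000: state=(-0.123, 1.832)
t=2.250: state=(0.318, 1.586)
t=2.500: state=(0.625, 0.806)
t=2.750: state=(0.704, -0.181)
t=3.000: state=(0.543, -1.067)
t=3.250: state=(0.203, -1.569)
t=3.500: state=(-0.193, -1.494)
t=3.750: state=(-0.500, -0.894)
t=4.000: state=(-0.618, -0.033)
t=4.250: state=(-0.519, 0.795)
t=4.500: state=(-0.245, 1.326)
t=4.750: state=(0.102, 1.365)
t=5.000: state=(0.396, 0.914)
t=5.250: state=(0.535, 0.176)
t=5.500: state=(0.482, -0.583)
t=5.750: state=(0.263, -1.112)
t=6.000: state=(-0.039, -1.225)
t=6.250: state=(-0.312, -0.892)
t=6.500: state=(-0.460, -0.266)
t=6.750: state=(-0.440, 0.417)
t=7.000: state=(-0.266, 0.927)
t=7.250: state=(-0.006, 1.087)
t=7.330: state=(0.080, 1.051)

(theta, omega) = (0.080, 1.051)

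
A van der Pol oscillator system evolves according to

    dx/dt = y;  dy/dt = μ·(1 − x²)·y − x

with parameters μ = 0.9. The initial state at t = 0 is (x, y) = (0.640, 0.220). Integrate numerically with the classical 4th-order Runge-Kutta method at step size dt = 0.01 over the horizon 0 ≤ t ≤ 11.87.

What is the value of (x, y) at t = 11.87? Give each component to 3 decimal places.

(x, y) = (1.138, 2.465)

t=0.000: state=(0.640, 0.220)
step 1 (dt=0.01): k1=(0.220, -0.523), k2=(0.217, -0.526), k3=(0.217, -0.526), k4=(0.215, -0.529); state += dt/6·(k1+2k2+2k3+k4)
t=0.010: state=(0.642, 0.215)
t=0.020: state=(0.644, 0.209)
t=0.030: state=(0.646, 0.204)
continuing one RK4 step at a time; state shown every 50 steps (Δt=0.5):
t=0.500: state=(0.675, -0.098)
t=1.000: state=(0.531, -0.489)
t=1.500: state=(0.173, -0.953)
t=2.000: state=(-0.426, -1.415)
t=2.500: state=(-1.136, -1.243)
t=3.000: state=(-1.525, -0.283)
t=3.500: state=(-1.472, 0.422)
t=4.000: state=(-1.146, 0.873)
t=4.500: state=(-0.581, 1.432)
t=5.000: state=(0.341, 2.269)
t=5.500: state=(1.487, 1.862)
t=6.000: state=(1.953, 0.135)
t=6.500: state=(1.824, -0.524)
t=7.000: state=(1.484, -0.824)
t=7.500: state=(0.986, -1.204)
t=8.000: state=(0.223, -1.924)
t=8.500: state=(-0.947, -2.552)
t=9.000: state=(-1.883, -0.902)
t=9.500: state=(-1.972, 0.304)
t=10.000: state=(-1.714, 0.676)
t=10.500: state=(-1.308, 0.963)
t=11.000: state=(-0.719, 1.450)
t=11.500: state=(0.212, 2.318)
t=11.870: state=(1.138, 2.465)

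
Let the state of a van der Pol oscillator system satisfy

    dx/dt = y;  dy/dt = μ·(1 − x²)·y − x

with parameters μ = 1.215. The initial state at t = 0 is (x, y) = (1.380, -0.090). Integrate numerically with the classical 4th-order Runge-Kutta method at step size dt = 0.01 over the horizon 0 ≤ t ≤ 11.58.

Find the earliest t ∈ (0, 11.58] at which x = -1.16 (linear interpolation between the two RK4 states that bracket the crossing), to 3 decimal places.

t = 1.967

t=0.000: state=(1.380, -0.090)
step 1 (dt=0.01): k1=(-0.090, -1.281), k2=(-0.096, -1.274), k3=(-0.096, -1.274), k4=(-0.103, -1.266); state += dt/6·(k1+2k2+2k3+k4)
t=0.010: state=(1.379, -0.103)
t=0.020: state=(1.378, -0.115)
t=0.030: state=(1.377, -0.128)
continuing one RK4 step at a time; state shown every 50 steps (Δt=0.5):
t=0.500: state=(1.199, -0.599)
t=1.000: state=(0.781, -1.107)
t=1.500: state=(0.016, -2.063)
t=1.960: state=(-1.142, -2.619)
next step: t=1.970: state=(-1.168, -2.597) — x has crossed -1.16
linear interpolation between t=1.960 (-1.14198) and t=1.970 (-1.16806) → t≈1.967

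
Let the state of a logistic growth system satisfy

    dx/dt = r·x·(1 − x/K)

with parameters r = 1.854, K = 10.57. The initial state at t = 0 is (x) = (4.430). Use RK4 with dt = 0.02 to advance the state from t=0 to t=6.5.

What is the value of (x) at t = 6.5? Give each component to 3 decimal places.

t=0.000: state=(4.430)
step 1 (dt=0.02): k1=(4.771), k2=(4.785), k3=(4.785), k4=(4.798); state += dt/6·(k1+2k2+2k3+k4)
t=0.020: state=(4.526)
t=0.040: state=(4.622)
t=0.060: state=(4.719)
continuing one RK4 step at a time; state shown every 25 steps (Δt=0.5):
t=0.500: state=(6.826)
t=1.000: state=(8.685)
t=1.500: state=(9.734)
t=2.000: state=(10.222)
t=2.500: state=(10.430)
t=3.000: state=(10.514)
t=3.500: state=(10.548)
t=4.000: state=(10.561)
t=4.500: state=(10.567)
t=5.000: state=(10.569)
t=5.500: state=(10.569)
t=6.000: state=(10.570)
t=6.500: state=(10.570)

(x) = (10.570)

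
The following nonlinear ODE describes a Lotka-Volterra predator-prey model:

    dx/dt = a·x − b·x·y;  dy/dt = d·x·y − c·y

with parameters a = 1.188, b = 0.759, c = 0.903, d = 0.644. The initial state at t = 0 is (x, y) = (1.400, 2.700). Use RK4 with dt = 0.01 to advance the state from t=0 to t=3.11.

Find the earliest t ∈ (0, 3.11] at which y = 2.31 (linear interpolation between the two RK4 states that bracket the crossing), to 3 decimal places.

t=0.000: state=(1.400, 2.700)
step 1 (dt=0.01): k1=(-1.206, -0.004), k2=(-1.201, -0.014), k3=(-1.201, -0.014), k4=(-1.195, -0.025); state += dt/6·(k1+2k2+2k3+k4)
t=0.010: state=(1.388, 2.700)
t=0.020: state=(1.376, 2.700)
t=0.030: state=(1.364, 2.699)
continuing one RK4 step at a time; state shown every 20 steps (Δt=0.2):
t=0.200: state=(1.181, 2.660)
t=0.400: state=(1.007, 2.555)
t=0.600: state=(0.876, 2.407)
t=0.710: state=(0.820, 2.314)
next step: t=0.720: state=(0.815, 2.306) — y has crossed 2.31
linear interpolation between t=0.710 (2.31448) and t=0.720 (2.30578) → t≈0.715

t = 0.715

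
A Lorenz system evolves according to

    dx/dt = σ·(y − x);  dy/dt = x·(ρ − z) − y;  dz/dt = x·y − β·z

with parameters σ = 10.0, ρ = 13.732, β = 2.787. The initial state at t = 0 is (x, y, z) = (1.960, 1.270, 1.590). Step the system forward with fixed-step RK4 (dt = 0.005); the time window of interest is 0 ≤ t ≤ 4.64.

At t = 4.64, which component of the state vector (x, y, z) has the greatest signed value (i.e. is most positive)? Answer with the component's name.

largest component: z

t=0.000: state=(1.960, 1.270, 1.590)
step 1 (dt=0.005): k1=(-6.900, 22.528, -1.942), k2=(-6.164, 22.272, -1.841), k3=(-6.189, 22.294, -1.841), k4=(-5.476, 22.059, -1.741); state += dt/6·(k1+2k2+2k3+k4)
t=0.005: state=(1.929, 1.381, 1.581)
t=0.010: state=(1.905, 1.491, 1.573)
t=0.015: state=(1.888, 1.598, 1.565)
continuing one RK4 step at a time; state shown every 40 steps (Δt=0.2):
t=0.200: state=(4.112, 6.590, 2.637)
t=0.400: state=(10.530, 12.554, 14.735)
t=0.600: state=(5.733, 1.558, 18.058)
t=0.800: state=(1.296, 0.663, 10.645)
t=1.000: state=(1.258, 1.664, 6.292)
t=1.200: state=(2.998, 4.485, 4.586)
t=1.400: state=(7.655, 10.490, 9.239)
t=1.600: state=(8.681, 6.014, 18.685)
t=1.800: state=(3.272, 1.752, 13.346)
t=2.000: state=(2.437, 2.822, 8.472)
t=2.200: state=(4.437, 6.084, 7.168)
t=2.400: state=(8.277, 9.699, 12.804)
t=2.600: state=(6.944, 4.706, 16.724)
t=2.800: state=(3.651, 2.975, 12.090)
t=3.000: state=(3.907, 4.709, 8.971)
t=3.200: state=(6.457, 7.975, 10.392)
t=3.400: state=(7.832, 7.189, 15.453)
t=3.600: state=(5.204, 3.978, 14.070)
t=3.800: state=(4.214, 4.416, 10.762)
t=4.000: state=(5.619, 6.686, 10.344)
t=4.200: state=(7.342, 7.589, 13.673)
t=4.400: state=(6.176, 5.133, 14.547)
t=4.600: state=(4.768, 4.567, 12.044)
t=4.640: state=(4.731, 4.744, 11.609)
compare at T: x=4.731, y=4.744, z=11.609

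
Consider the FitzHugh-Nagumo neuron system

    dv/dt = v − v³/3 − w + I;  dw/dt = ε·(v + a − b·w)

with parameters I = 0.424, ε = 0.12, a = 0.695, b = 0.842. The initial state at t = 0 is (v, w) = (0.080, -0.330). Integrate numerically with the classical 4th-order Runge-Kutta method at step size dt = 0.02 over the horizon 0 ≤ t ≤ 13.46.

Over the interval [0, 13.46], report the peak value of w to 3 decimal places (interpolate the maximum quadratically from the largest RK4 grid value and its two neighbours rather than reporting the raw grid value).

t=0.000: state=(0.080, -0.330)
step 1 (dt=0.02): k1=(0.834, 0.126), k2=(0.841, 0.127), k3=(0.841, 0.127), k4=(0.848, 0.128); state += dt/6·(k1+2k2+2k3+k4)
t=0.020: state=(0.097, -0.327)
t=0.040: state=(0.114, -0.325)
t=0.060: state=(0.131, -0.322)
continuing one RK4 step at a time; state shown every 25 steps (Δt=0.5):
t=0.500: state=(0.590, -0.254)
t=1.000: state=(1.218, -0.148)
t=1.500: state=(1.665, -0.014)
t=2.000: state=(1.818, 0.130)
t=2.500: state=(1.825, 0.272)
t=3.000: state=(1.787, 0.405)
t=3.500: state=(1.735, 0.528)
t=4.000: state=(1.678, 0.643)
t=4.500: state=(1.619, 0.748)
t=5.000: state=(1.558, 0.845)
t=5.500: state=(1.495, 0.933)
t=6.000: state=(1.430, 1.014)
t=6.500: state=(1.361, 1.086)
t=7.000: state=(1.288, 1.151)
t=7.500: state=(1.209, 1.208)
t=8.000: state=(1.123, 1.257)
t=8.500: state=(1.026, 1.299)
t=9.000: state=(0.912, 1.332)
t=9.500: state=(0.773, 1.357)
t=10.000: state=(0.591, 1.371)
t=10.500: state=(0.333, 1.371)
t=11.000: state=(-0.063, 1.353)
t=11.500: state=(-0.680, 1.306)
t=12.000: state=(-1.410, 1.221)
t=12.500: state=(-1.836, 1.104)
t=13.000: state=(-1.943, 0.979)
t=13.460: state=(-1.939, 0.867)
largest grid value and its neighbours: w(10.260)=1.37285, w(10.280)=1.37286, w(10.300)=1.37284
parabola through these three points peaks at t≈10.276 with w≈1.37286

max w = 1.373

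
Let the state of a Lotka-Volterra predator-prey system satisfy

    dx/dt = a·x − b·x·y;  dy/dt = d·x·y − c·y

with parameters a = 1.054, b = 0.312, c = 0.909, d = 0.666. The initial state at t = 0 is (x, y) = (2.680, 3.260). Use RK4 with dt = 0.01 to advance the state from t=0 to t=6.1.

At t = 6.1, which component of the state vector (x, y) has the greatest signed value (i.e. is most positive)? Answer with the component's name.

largest component: x

t=0.000: state=(2.680, 3.260)
step 1 (dt=0.01): k1=(0.099, 2.855), k2=(0.087, 2.869), k3=(0.087, 2.869), k4=(0.075, 2.882); state += dt/6·(k1+2k2+2k3+k4)
t=0.010: state=(2.681, 3.289)
t=0.020: state=(2.681, 3.318)
t=0.030: state=(2.682, 3.347)
continuing one RK4 step at a time; state shown every 20 steps (Δt=0.2):
t=0.200: state=(2.649, 3.881)
t=0.400: state=(2.514, 4.569)
t=0.600: state=(2.284, 5.248)
t=0.800: state=(1.995, 5.821)
t=1.000: state=(1.691, 6.203)
t=1.200: state=(1.409, 6.355)
t=1.400: state=(1.171, 6.289)
t=1.600: state=(0.983, 6.049)
t=1.800: state=(0.841, 5.693)
t=2.000: state=(0.738, 5.271)
t=2.200: state=(0.665, 4.823)
t=2.400: state=(0.616, 4.379)
t=2.600: state=(0.586, 3.954)
t=2.800: state=(0.573, 3.561)
t=3.000: state=(0.573, 3.204)
t=3.200: state=(0.585, 2.885)
t=3.400: state=(0.609, 2.604)
t=3.600: state=(0.644, 2.360)
t=3.800: state=(0.691, 2.150)
t=4.000: state=(0.750, 1.973)
t=4.200: state=(0.823, 1.826)
t=4.400: state=(0.910, 1.709)
t=4.600: state=(1.012, 1.619)
t=4.800: state=(1.132, 1.557)
t=5.000: state=(1.270, 1.523)
t=5.200: state=(1.426, 1.519)
t=5.400: state=(1.601, 1.549)
t=5.600: state=(1.791, 1.619)
t=5.800: state=(1.992, 1.736)
t=6.000: state=(2.195, 1.913)
t=6.100: state=(2.294, 2.029)
compare at T: x=2.294, y=2.029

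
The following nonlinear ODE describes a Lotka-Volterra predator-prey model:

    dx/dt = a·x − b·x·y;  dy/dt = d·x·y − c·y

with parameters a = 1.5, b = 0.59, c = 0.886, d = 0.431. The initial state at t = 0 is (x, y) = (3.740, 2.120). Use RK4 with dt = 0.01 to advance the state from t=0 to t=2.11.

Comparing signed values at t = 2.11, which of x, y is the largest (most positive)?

largest component: y

t=0.000: state=(3.740, 2.120)
step 1 (dt=0.01): k1=(0.932, 1.539), k2=(0.916, 1.549), k3=(0.916, 1.549), k4=(0.900, 1.559); state += dt/6·(k1+2k2+2k3+k4)
t=0.010: state=(3.749, 2.135)
t=0.020: state=(3.758, 2.151)
t=0.030: state=(3.767, 2.167)
continuing one RK4 step at a time; state shown every 10 steps (Δt=0.1):
t=0.100: state=(3.816, 2.284)
t=0.200: state=(3.855, 2.466)
t=0.300: state=(3.850, 2.665)
t=0.400: state=(3.798, 2.877)
t=0.500: state=(3.700, 3.095)
t=0.600: state=(3.558, 3.313)
t=0.700: state=(3.379, 3.521)
t=0.800: state=(3.172, 3.711)
t=0.900: state=(2.945, 3.875)
t=1.000: state=(2.712, 4.007)
t=1.100: state=(2.480, 4.101)
t=1.200: state=(2.258, 4.157)
t=1.300: state=(2.051, 4.174)
t=1.400: state=(1.864, 4.156)
t=1.500: state=(1.697, 4.107)
t=1.600: state=(1.550, 4.031)
t=1.700: state=(1.424, 3.933)
t=1.800: state=(1.316, 3.818)
t=1.900: state=(1.225, 3.691)
t=2.000: state=(1.150, 3.555)
t=2.100: state=(1.087, 3.414)
t=2.110: state=(1.082, 3.400)
compare at T: x=1.082, y=3.400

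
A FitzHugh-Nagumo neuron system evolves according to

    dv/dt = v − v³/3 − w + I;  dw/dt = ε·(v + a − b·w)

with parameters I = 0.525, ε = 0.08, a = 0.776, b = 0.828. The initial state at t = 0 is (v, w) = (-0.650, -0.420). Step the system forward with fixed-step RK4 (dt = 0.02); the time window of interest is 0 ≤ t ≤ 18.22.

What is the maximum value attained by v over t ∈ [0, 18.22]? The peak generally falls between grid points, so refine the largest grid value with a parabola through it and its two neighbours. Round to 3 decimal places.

t=0.000: state=(-0.650, -0.420)
step 1 (dt=0.02): k1=(0.387, 0.038), k2=(0.388, 0.038), k3=(0.388, 0.038), k4=(0.390, 0.038); state += dt/6·(k1+2k2+2k3+k4)
t=0.020: state=(-0.642, -0.419)
t=0.040: state=(-0.634, -0.418)
t=0.060: state=(-0.626, -0.418)
continuing one RK4 step at a time; state shown every 50 steps (Δt=1):
t=1.000: state=(-0.108, -0.365)
t=2.000: state=(1.072, -0.248)
t=3.000: state=(1.895, -0.048)
t=4.000: state=(1.913, 0.164)
t=5.000: state=(1.842, 0.359)
t=6.000: state=(1.765, 0.536)
t=7.000: state=(1.686, 0.695)
t=8.000: state=(1.604, 0.838)
t=9.000: state=(1.518, 0.965)
t=10.000: state=(1.427, 1.077)
t=11.000: state=(1.329, 1.175)
t=12.000: state=(1.219, 1.258)
t=13.000: state=(1.089, 1.327)
t=14.000: state=(0.924, 1.380)
t=15.000: state=(0.679, 1.415)
t=16.000: state=(0.216, 1.421)
t=17.000: state=(-0.887, 1.369)
t=18.000: state=(-1.898, 1.224)
t=18.220: state=(-1.947, 1.186)
largest grid value and its neighbours: v(3.440)=1.93209, v(3.460)=1.93217, v(3.480)=1.93216
parabola through these three points peaks at t≈3.468 with v≈1.93217

max v = 1.932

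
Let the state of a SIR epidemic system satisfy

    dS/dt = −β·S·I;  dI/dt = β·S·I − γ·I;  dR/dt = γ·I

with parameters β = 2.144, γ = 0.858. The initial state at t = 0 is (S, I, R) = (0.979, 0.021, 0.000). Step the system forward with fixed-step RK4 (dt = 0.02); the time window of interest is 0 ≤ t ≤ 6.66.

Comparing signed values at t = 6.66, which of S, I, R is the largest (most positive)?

largest component: R

t=0.000: state=(0.979, 0.021, 0.000)
step 1 (dt=0.02): k1=(-0.044, 0.026, 0.018), k2=(-0.045, 0.026, 0.018), k3=(-0.045, 0.026, 0.018), k4=(-0.045, 0.027, 0.018); state += dt/6·(k1+2k2+2k3+k4)
t=0.020: state=(0.978, 0.022, 0.000)
t=0.040: state=(0.977, 0.022, 0.001)
t=0.060: state=(0.976, 0.023, 0.001)
continuing one RK4 step at a time; state shown every 25 steps (Δt=0.5):
t=0.500: state=(0.949, 0.038, 0.012)
t=1.000: state=(0.898, 0.068, 0.035)
t=1.500: state=(0.817, 0.111, 0.072)
t=2.000: state=(0.706, 0.163, 0.131)
t=2.500: state=(0.576, 0.212, 0.212)
t=3.000: state=(0.452, 0.239, 0.310)
t=3.500: state=(0.349, 0.238, 0.413)
t=4.000: state=(0.273, 0.216, 0.511)
t=4.500: state=(0.220, 0.183, 0.597)
t=5.000: state=(0.185, 0.148, 0.668)
t=5.500: state=(0.160, 0.116, 0.724)
t=6.000: state=(0.144, 0.089, 0.768)
t=6.500: state=(0.132, 0.067, 0.801)
t=6.660: state=(0.130, 0.061, 0.809)
compare at T: S=0.130, I=0.061, R=0.809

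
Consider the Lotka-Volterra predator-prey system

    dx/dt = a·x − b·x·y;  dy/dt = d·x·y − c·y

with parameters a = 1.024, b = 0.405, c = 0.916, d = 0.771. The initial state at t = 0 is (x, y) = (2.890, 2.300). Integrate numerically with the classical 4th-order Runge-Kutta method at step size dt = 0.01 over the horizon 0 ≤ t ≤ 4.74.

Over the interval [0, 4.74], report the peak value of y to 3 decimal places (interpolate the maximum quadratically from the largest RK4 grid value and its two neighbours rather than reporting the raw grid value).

max y = 5.920

t=0.000: state=(2.890, 2.300)
step 1 (dt=0.01): k1=(0.267, 3.018), k2=(0.250, 3.040), k3=(0.250, 3.040), k4=(0.232, 3.062); state += dt/6·(k1+2k2+2k3+k4)
t=0.010: state=(2.892, 2.330)
t=0.020: state=(2.895, 2.361)
t=0.030: state=(2.896, 2.393)
continuing one RK4 step at a time; state shown every 20 steps (Δt=0.2):
t=0.200: state=(2.866, 2.991)
t=0.400: state=(2.671, 3.825)
t=0.600: state=(2.321, 4.687)
t=0.800: state=(1.890, 5.402)
t=1.000: state=(1.469, 5.824)
t=1.200: state=(1.118, 5.913)
t=1.400: state=(0.855, 5.726)
t=1.600: state=(0.670, 5.357)
t=1.800: state=(0.542, 4.894)
t=2.000: state=(0.457, 4.399)
t=2.200: state=(0.400, 3.912)
t=2.400: state=(0.365, 3.454)
t=2.600: state=(0.344, 3.037)
t=2.800: state=(0.335, 2.664)
t=3.000: state=(0.336, 2.336)
t=3.200: state=(0.346, 2.050)
t=3.400: state=(0.363, 1.802)
t=3.600: state=(0.388, 1.590)
t=3.800: state=(0.422, 1.409)
t=4.000: state=(0.465, 1.256)
t=4.200: state=(0.519, 1.128)
t=4.400: state=(0.584, 1.022)
t=4.600: state=(0.662, 0.937)
t=4.740: state=(0.725, 0.888)
largest grid value and its neighbours: y(1.150)=5.91965, y(1.160)=5.91972, y(1.170)=5.91906
parabola through these three points peaks at t≈1.156 with y≈5.91978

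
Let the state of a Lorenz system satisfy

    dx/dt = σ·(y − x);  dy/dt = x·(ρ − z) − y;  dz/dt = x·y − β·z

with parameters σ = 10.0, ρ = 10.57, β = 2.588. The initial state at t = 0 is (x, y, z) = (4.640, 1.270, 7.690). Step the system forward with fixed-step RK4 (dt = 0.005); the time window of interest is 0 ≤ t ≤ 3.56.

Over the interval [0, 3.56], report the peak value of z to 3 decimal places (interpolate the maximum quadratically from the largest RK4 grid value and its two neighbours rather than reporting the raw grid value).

t=0.000: state=(4.640, 1.270, 7.690)
step 1 (dt=0.005): k1=(-33.700, 12.093, -14.009), k2=(-32.555, 11.980, -13.888), k3=(-32.587, 11.987, -13.886), k4=(-31.471, 11.875, -13.768); state += dt/6·(k1+2k2+2k3+k4)
t=0.005: state=(4.477, 1.330, 7.621)
t=0.010: state=(4.325, 1.389, 7.552)
t=0.015: state=(4.183, 1.447, 7.485)
continuing one RK4 step at a time; state shown every 40 steps (Δt=0.2):
t=0.200: state=(2.892, 3.307, 5.713)
t=0.400: state=(4.702, 5.964, 6.197)
t=0.600: state=(6.889, 7.358, 10.392)
t=0.800: state=(5.725, 4.443, 12.293)
t=1.000: state=(3.668, 3.109, 9.792)
t=1.200: state=(3.486, 3.793, 7.638)
t=1.400: state=(4.653, 5.438, 7.506)
t=1.600: state=(6.036, 6.417, 9.742)
t=1.800: state=(5.679, 5.037, 11.260)
t=2.000: state=(4.383, 3.919, 10.046)
t=2.200: state=(4.079, 4.221, 8.550)
t=2.400: state=(4.768, 5.245, 8.370)
t=2.600: state=(5.588, 5.815, 9.635)
t=2.800: state=(5.437, 5.102, 10.557)
t=3.000: state=(4.687, 4.385, 9.944)
t=3.200: state=(4.450, 4.520, 9.009)
t=3.400: state=(4.855, 5.139, 8.878)
t=3.560: state=(5.268, 5.458, 9.432)
largest grid value and its neighbours: z(0.750)=12.43856, z(0.755)=12.44120, z(0.760)=12.43975
parabola through these three points peaks at t≈0.756 with z≈12.44125

max z = 12.441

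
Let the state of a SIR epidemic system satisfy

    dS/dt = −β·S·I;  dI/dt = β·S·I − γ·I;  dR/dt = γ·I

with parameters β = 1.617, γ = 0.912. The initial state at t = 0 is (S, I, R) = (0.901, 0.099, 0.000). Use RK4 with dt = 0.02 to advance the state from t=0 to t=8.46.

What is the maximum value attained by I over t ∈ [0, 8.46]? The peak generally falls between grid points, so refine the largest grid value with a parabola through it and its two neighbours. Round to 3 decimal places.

t=0.000: state=(0.901, 0.099, 0.000)
step 1 (dt=0.02): k1=(-0.144, 0.054, 0.090), k2=(-0.145, 0.054, 0.091), k3=(-0.145, 0.054, 0.091), k4=(-0.145, 0.054, 0.091); state += dt/6·(k1+2k2+2k3+k4)
t=0.020: state=(0.898, 0.100, 0.002)
t=0.040: state=(0.895, 0.101, 0.004)
t=0.060: state=(0.892, 0.102, 0.006)
continuing one RK4 step at a time; state shown every 25 steps (Δt=0.5):
t=0.500: state=(0.823, 0.126, 0.051)
t=1.000: state=(0.735, 0.150, 0.114)
t=1.500: state=(0.647, 0.166, 0.187)
t=2.000: state=(0.564, 0.172, 0.264)
t=2.500: state=(0.491, 0.167, 0.342)
t=3.000: state=(0.432, 0.153, 0.415)
t=3.500: state=(0.384, 0.135, 0.481)
t=4.000: state=(0.347, 0.115, 0.538)
t=4.500: state=(0.319, 0.095, 0.586)
t=5.000: state=(0.297, 0.077, 0.625)
t=5.500: state=(0.281, 0.062, 0.657)
t=6.000: state=(0.269, 0.049, 0.682)
t=6.500: state=(0.260, 0.038, 0.702)
t=7.000: state=(0.252, 0.030, 0.718)
t=7.500: state=(0.247, 0.023, 0.730)
t=8.000: state=(0.243, 0.018, 0.739)
t=8.460: state=(0.240, 0.014, 0.746)
largest grid value and its neighbours: I(1.980)=0.17178, I(2.000)=0.17179, I(2.020)=0.17178
parabola through these three points peaks at t≈1.998 with I≈0.17179

max I = 0.172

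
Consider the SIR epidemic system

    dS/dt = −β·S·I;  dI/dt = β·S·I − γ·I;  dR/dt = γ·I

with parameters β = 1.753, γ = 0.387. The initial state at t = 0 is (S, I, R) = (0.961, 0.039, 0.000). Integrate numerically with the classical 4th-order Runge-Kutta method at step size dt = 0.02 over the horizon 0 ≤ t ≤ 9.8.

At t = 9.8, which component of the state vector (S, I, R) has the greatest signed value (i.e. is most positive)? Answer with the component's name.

t=0.000: state=(0.961, 0.039, 0.000)
step 1 (dt=0.02): k1=(-0.066, 0.051, 0.015), k2=(-0.067, 0.051, 0.015), k3=(-0.067, 0.051, 0.015), k4=(-0.067, 0.052, 0.015); state += dt/6·(k1+2k2+2k3+k4)
t=0.020: state=(0.960, 0.040, 0.000)
t=0.040: state=(0.958, 0.041, 0.001)
t=0.060: state=(0.957, 0.042, 0.001)
continuing one RK4 step at a time; state shown every 25 steps (Δt=0.5):
t=0.500: state=(0.916, 0.073, 0.011)
t=1.000: state=(0.839, 0.131, 0.030)
t=1.500: state=(0.723, 0.214, 0.063)
t=2.000: state=(0.574, 0.312, 0.114)
t=2.500: state=(0.420, 0.397, 0.183)
t=3.000: state=(0.289, 0.446, 0.265)
t=3.500: state=(0.195, 0.453, 0.353)
t=4.000: state=(0.132, 0.430, 0.438)
t=4.500: state=(0.092, 0.390, 0.518)
t=5.000: state=(0.067, 0.344, 0.589)
t=5.500: state=(0.050, 0.299, 0.651)
t=6.000: state=(0.039, 0.256, 0.705)
t=6.500: state=(0.032, 0.217, 0.750)
t=7.000: state=(0.027, 0.184, 0.789)
t=7.500: state=(0.023, 0.155, 0.822)
t=8.000: state=(0.021, 0.130, 0.849)
t=8.500: state=(0.018, 0.109, 0.872)
t=9.000: state=(0.017, 0.091, 0.892)
t=9.500: state=(0.016, 0.076, 0.908)
t=9.800: state=(0.015, 0.068, 0.916)
compare at T: S=0.015, I=0.068, R=0.916

largest component: R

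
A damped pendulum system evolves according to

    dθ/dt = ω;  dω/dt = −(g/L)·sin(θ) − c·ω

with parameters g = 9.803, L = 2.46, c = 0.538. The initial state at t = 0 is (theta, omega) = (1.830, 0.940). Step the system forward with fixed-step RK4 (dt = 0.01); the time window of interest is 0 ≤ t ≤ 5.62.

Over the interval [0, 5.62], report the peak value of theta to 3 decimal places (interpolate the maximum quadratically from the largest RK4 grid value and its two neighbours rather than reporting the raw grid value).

max theta = 1.937

t=0.000: state=(1.830, 0.940)
step 1 (dt=0.01): k1=(0.940, -4.358), k2=(0.918, -4.341), k3=(0.918, -4.341), k4=(0.897, -4.325); state += dt/6·(k1+2k2+2k3+k4)
t=0.010: state=(1.839, 0.897)
t=0.020: state=(1.848, 0.854)
t=0.030: state=(1.856, 0.811)
continuing one RK4 step at a time; state shown every 20 steps (Δt=0.2):
t=0.200: state=(1.935, 0.129)
t=0.400: state=(1.887, -0.594)
t=0.600: state=(1.701, -1.267)
t=0.800: state=(1.384, -1.890)
t=1.000: state=(0.953, -2.389)
t=1.200: state=(0.446, -2.626)
t=1.400: state=(-0.072, -2.491)
t=1.600: state=(-0.527, -2.007)
t=1.800: state=(-0.861, -1.313)
t=2.000: state=(-1.048, -0.557)
t=2.200: state=(-1.086, 0.166)
t=2.400: state=(-0.988, 0.803)
t=2.600: state=(-0.774, 1.306)
t=2.800: state=(-0.478, 1.615)
t=3.000: state=(-0.144, 1.680)
t=3.200: state=(0.177, 1.491)
t=3.400: state=(0.439, 1.105)
t=3.600: state=(0.611, 0.607)
t=3.800: state=(0.680, 0.085)
t=4.000: state=(0.648, -0.394)
t=4.200: state=(0.529, -0.776)
t=4.400: state=(0.347, -1.019)
t=4.600: state=(0.133, -1.094)
t=4.800: state=(-0.079, -1.000)
t=5.000: state=(-0.258, -0.767)
t=5.200: state=(-0.380, -0.447)
t=5.400: state=(-0.435, -0.098)
t=5.600: state=(-0.421, 0.229)
t=5.620: state=(-0.416, 0.259)
largest grid value and its neighbours: theta(0.220)=1.93679, theta(0.230)=1.93714, theta(0.240)=1.93711
parabola through these three points peaks at t≈0.234 with theta≈1.93717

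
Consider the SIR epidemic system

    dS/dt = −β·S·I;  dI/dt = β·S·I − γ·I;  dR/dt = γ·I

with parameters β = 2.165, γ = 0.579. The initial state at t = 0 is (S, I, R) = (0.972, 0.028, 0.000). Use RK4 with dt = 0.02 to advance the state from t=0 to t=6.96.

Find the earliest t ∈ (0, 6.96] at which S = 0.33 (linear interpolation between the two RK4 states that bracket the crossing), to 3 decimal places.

t = 2.664

t=0.000: state=(0.972, 0.028, 0.000)
step 1 (dt=0.02): k1=(-0.059, 0.043, 0.016), k2=(-0.060, 0.043, 0.016), k3=(-0.060, 0.043, 0.016), k4=(-0.061, 0.044, 0.017); state += dt/6·(k1+2k2+2k3+k4)
t=0.020: state=(0.971, 0.029, 0.000)
t=0.040: state=(0.970, 0.030, 0.001)
t=0.060: state=(0.968, 0.031, 0.001)
continuing one RK4 step at a time; state shown every 25 steps (Δt=0.5):
t=0.500: state=(0.929, 0.059, 0.012)
t=1.000: state=(0.848, 0.116, 0.037)
t=1.500: state=(0.715, 0.203, 0.082)
t=2.000: state=(0.544, 0.301, 0.155)
t=2.500: state=(0.377, 0.370, 0.253)
t=2.660: state=(0.331, 0.381, 0.288)
next step: t=2.680: state=(0.326, 0.382, 0.292) — S has crossed 0.33
linear interpolation between t=2.660 (0.33102) and t=2.680 (0.32559) → t≈2.664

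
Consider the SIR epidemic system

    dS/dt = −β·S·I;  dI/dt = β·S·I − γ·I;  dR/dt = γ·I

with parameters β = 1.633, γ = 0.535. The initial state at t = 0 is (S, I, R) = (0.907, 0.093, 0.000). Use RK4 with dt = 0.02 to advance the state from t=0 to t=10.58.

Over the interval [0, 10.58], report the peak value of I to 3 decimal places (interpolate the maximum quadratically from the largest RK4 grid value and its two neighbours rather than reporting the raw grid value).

max I = 0.339

t=0.000: state=(0.907, 0.093, 0.000)
step 1 (dt=0.02): k1=(-0.138, 0.088, 0.050), k2=(-0.139, 0.089, 0.050), k3=(-0.139, 0.089, 0.050), k4=(-0.140, 0.089, 0.051); state += dt/6·(k1+2k2+2k3+k4)
t=0.020: state=(0.904, 0.095, 0.001)
t=0.040: state=(0.901, 0.097, 0.002)
t=0.060: state=(0.899, 0.098, 0.003)
continuing one RK4 step at a time; state shown every 25 steps (Δt=0.5):
t=0.500: state=(0.824, 0.145, 0.031)
t=1.000: state=(0.714, 0.208, 0.078)
t=1.500: state=(0.587, 0.270, 0.143)
t=2.000: state=(0.461, 0.317, 0.222)
t=2.500: state=(0.352, 0.338, 0.310)
t=3.000: state=(0.267, 0.332, 0.400)
t=3.500: state=(0.206, 0.308, 0.486)
t=4.000: state=(0.162, 0.274, 0.564)
t=4.500: state=(0.132, 0.236, 0.632)
t=5.000: state=(0.110, 0.199, 0.690)
t=5.500: state=(0.095, 0.166, 0.739)
t=6.000: state=(0.084, 0.136, 0.780)
t=6.500: state=(0.076, 0.111, 0.813)
t=7.000: state=(0.070, 0.091, 0.840)
t=7.500: state=(0.065, 0.073, 0.861)
t=8.000: state=(0.062, 0.059, 0.879)
t=8.500: state=(0.059, 0.047, 0.893)
t=9.000: state=(0.057, 0.038, 0.905)
t=9.500: state=(0.056, 0.031, 0.914)
t=10.000: state=(0.055, 0.024, 0.921)
t=10.500: state=(0.054, 0.020, 0.927)
t=10.580: state=(0.053, 0.019, 0.928)
largest grid value and its neighbours: I(2.620)=0.33876, I(2.640)=0.33877, I(2.660)=0.33873
parabola through these three points peaks at t≈2.631 with I≈0.33877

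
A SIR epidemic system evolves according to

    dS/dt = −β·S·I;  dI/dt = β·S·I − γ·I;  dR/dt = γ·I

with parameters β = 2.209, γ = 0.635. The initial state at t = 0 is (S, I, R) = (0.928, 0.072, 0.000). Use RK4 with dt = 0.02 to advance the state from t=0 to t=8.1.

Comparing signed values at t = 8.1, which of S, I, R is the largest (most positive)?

largest component: R

t=0.000: state=(0.928, 0.072, 0.000)
step 1 (dt=0.02): k1=(-0.148, 0.102, 0.046), k2=(-0.149, 0.103, 0.046), k3=(-0.149, 0.103, 0.046), k4=(-0.151, 0.104, 0.047); state += dt/6·(k1+2k2+2k3+k4)
t=0.020: state=(0.925, 0.074, 0.001)
t=0.040: state=(0.922, 0.076, 0.002)
t=0.060: state=(0.919, 0.078, 0.003)
continuing one RK4 step at a time; state shown every 25 steps (Δt=0.5):
t=0.500: state=(0.828, 0.139, 0.033)
t=1.000: state=(0.676, 0.233, 0.091)
t=1.500: state=(0.495, 0.324, 0.180)
t=2.000: state=(0.336, 0.372, 0.292)
t=2.500: state=(0.222, 0.367, 0.411)
t=3.000: state=(0.151, 0.327, 0.522)
t=3.500: state=(0.108, 0.274, 0.617)
t=4.000: state=(0.082, 0.222, 0.696)
t=4.500: state=(0.066, 0.175, 0.759)
t=5.000: state=(0.056, 0.136, 0.808)
t=5.500: state=(0.049, 0.105, 0.846)
t=6.000: state=(0.044, 0.081, 0.875)
t=6.500: state=(0.041, 0.061, 0.898)
t=7.000: state=(0.039, 0.047, 0.915)
t=7.500: state=(0.037, 0.035, 0.928)
t=8.000: state=(0.036, 0.027, 0.938)
t=8.100: state=(0.035, 0.025, 0.939)
compare at T: S=0.035, I=0.025, R=0.939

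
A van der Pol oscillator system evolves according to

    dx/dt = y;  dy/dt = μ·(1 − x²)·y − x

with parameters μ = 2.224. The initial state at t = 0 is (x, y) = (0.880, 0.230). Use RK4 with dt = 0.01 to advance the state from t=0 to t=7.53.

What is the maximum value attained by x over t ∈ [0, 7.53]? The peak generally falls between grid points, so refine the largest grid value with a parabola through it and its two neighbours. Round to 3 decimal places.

max x = 2.021

t=0.000: state=(0.880, 0.230)
step 1 (dt=0.01): k1=(0.230, -0.765), k2=(0.226, -0.769), k3=(0.226, -0.769), k4=(0.222, -0.773); state += dt/6·(k1+2k2+2k3+k4)
t=0.010: state=(0.882, 0.222)
t=0.020: state=(0.884, 0.215)
t=0.030: state=(0.887, 0.207)
continuing one RK4 step at a time; state shown every 25 steps (Δt=0.25):
t=0.250: state=(0.912, 0.019)
t=0.500: state=(0.887, -0.218)
t=0.750: state=(0.801, -0.485)
t=1.000: state=(0.638, -0.841)
t=1.250: state=(0.361, -1.427)
t=1.500: state=(-0.116, -2.488)
t=1.750: state=(-0.896, -3.570)
t=2.000: state=(-1.661, -2.078)
t=2.250: state=(-1.926, -0.312)
t=2.500: state=(-1.927, 0.181)
t=2.750: state=(-1.865, 0.295)
t=3.000: state=(-1.785, 0.338)
t=3.250: state=(-1.697, 0.372)
t=3.500: state=(-1.599, 0.411)
t=3.750: state=(-1.490, 0.462)
t=4.000: state=(-1.366, 0.533)
t=4.250: state=(-1.220, 0.639)
t=4.500: state=(-1.041, 0.810)
t=4.750: state=(-0.804, 1.118)
t=5.000: state=(-0.457, 1.737)
t=5.250: state=(0.118, 2.992)
t=5.500: state=(1.043, 4.071)
t=5.750: state=(1.824, 1.776)
t=6.000: state=(2.018, 0.127)
t=6.250: state=(1.995, -0.220)
t=6.500: state=(1.929, -0.293)
t=6.750: state=(1.852, -0.323)
t=7.000: state=(1.768, -0.350)
t=7.250: state=(1.676, -0.382)
t=7.500: state=(1.576, -0.422)
t=7.530: state=(1.563, -0.427)
largest grid value and its neighbours: x(6.040)=2.02107, x(6.050)=2.02122, x(6.060)=2.02117
parabola through these three points peaks at t≈6.052 with x≈2.02123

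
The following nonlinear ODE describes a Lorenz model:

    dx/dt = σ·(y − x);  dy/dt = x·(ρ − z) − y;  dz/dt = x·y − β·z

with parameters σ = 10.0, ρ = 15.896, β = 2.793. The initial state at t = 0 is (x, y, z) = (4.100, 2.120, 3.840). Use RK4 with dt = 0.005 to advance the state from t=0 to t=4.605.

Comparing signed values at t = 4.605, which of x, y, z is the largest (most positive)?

largest component: z

t=0.000: state=(4.100, 2.120, 3.840)
step 1 (dt=0.005): k1=(-19.800, 47.310, -2.033), k2=(-18.122, 46.615, -1.645), k3=(-18.182, 46.664, -1.645), k4=(-16.558, 46.013, -1.267); state += dt/6·(k1+2k2+2k3+k4)
t=0.005: state=(4.009, 2.353, 3.832)
t=0.010: state=(3.934, 2.580, 3.827)
t=0.015: state=(3.874, 2.802, 3.826)
continuing one RK4 step at a time; state shown every 40 steps (Δt=0.2):
t=0.200: state=(7.426, 11.232, 7.980)
t=0.400: state=(10.437, 6.993, 22.931)
t=0.600: state=(2.627, 0.515, 15.491)
t=0.800: state=(1.254, 1.434, 9.064)
t=1.000: state=(2.702, 4.093, 5.980)
t=1.200: state=(7.631, 11.050, 9.735)
t=1.400: state=(9.699, 6.657, 21.798)
t=1.600: state=(3.156, 1.383, 15.212)
t=1.800: state=(2.264, 2.749, 9.384)
t=2.000: state=(4.785, 6.933, 7.932)
t=2.200: state=(9.717, 11.114, 16.445)
t=2.400: state=(6.423, 3.345, 18.977)
t=2.600: state=(3.033, 2.714, 12.458)
t=2.800: state=(4.200, 5.606, 9.280)
t=3.000: state=(8.195, 10.195, 13.515)
t=3.200: state=(7.950, 5.682, 19.313)
t=3.400: state=(4.094, 3.211, 14.330)
t=3.600: state=(4.346, 5.324, 10.699)
t=3.800: state=(7.426, 9.139, 13.026)
t=4.000: state=(8.127, 6.746, 18.426)
t=4.200: state=(4.902, 3.876, 15.164)
t=4.400: state=(4.703, 5.414, 11.771)
t=4.600: state=(7.103, 8.461, 13.279)
t=4.605: state=(7.170, 8.510, 13.395)
compare at T: x=7.170, y=8.510, z=13.395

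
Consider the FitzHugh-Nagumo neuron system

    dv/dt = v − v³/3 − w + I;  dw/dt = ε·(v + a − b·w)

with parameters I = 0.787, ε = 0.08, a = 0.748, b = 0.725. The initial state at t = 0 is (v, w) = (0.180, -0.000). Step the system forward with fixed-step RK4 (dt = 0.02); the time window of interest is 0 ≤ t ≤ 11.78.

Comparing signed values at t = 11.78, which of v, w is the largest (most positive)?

largest component: w

t=0.000: state=(0.180, -0.000)
step 1 (dt=0.02): k1=(0.965, 0.074), k2=(0.974, 0.075), k3=(0.974, 0.075), k4=(0.982, 0.076); state += dt/6·(k1+2k2+2k3+k4)
t=0.020: state=(0.199, 0.001)
t=0.040: state=(0.219, 0.003)
t=0.060: state=(0.239, 0.005)
continuing one RK4 step at a time; state shown every 25 steps (Δt=0.5):
t=0.500: state=(0.769, 0.048)
t=1.000: state=(1.428, 0.119)
t=1.500: state=(1.808, 0.211)
t=2.000: state=(1.911, 0.308)
t=2.500: state=(1.912, 0.404)
t=3.000: state=(1.887, 0.497)
t=3.500: state=(1.854, 0.586)
t=4.000: state=(1.819, 0.671)
t=4.500: state=(1.783, 0.752)
t=5.000: state=(1.747, 0.830)
t=5.500: state=(1.710, 0.904)
t=6.000: state=(1.673, 0.974)
t=6.500: state=(1.635, 1.041)
t=7.000: state=(1.597, 1.105)
t=7.500: state=(1.557, 1.165)
t=8.000: state=(1.517, 1.221)
t=8.500: state=(1.476, 1.275)
t=9.000: state=(1.433, 1.325)
t=9.500: state=(1.389, 1.373)
t=10.000: state=(1.343, 1.417)
t=10.500: state=(1.295, 1.458)
t=11.000: state=(1.243, 1.496)
t=11.500: state=(1.188, 1.530)
t=11.780: state=(1.156, 1.548)
compare at T: v=1.156, w=1.548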